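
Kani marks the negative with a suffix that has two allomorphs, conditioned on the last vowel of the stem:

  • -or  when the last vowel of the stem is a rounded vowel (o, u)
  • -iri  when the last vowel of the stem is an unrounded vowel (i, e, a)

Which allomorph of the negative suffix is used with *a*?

-iri

The last vowel of *a* is /a/, which is an unrounded vowel, so the suffix is -iri.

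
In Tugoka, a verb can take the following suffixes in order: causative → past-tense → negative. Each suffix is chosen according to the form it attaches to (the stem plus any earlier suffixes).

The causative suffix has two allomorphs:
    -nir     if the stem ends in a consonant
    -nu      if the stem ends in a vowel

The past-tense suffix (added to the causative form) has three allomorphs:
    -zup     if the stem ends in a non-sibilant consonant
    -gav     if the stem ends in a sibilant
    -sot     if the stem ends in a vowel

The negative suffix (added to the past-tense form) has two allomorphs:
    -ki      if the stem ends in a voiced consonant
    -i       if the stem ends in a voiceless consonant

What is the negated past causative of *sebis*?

Since the final sound of *sebis* is /s/ (a consonant), it takes -nir, giving *sebisnir*.
Since the final sound of the causative form *sebisnir* is /r/ (a non-sibilant consonant), it takes -zup, giving *sebisnirzup*.
The past-tense form *sebisnirzup*: final consonant = /p/, voiceless → -i → *sebisnirzupi*.

sebisnirzupi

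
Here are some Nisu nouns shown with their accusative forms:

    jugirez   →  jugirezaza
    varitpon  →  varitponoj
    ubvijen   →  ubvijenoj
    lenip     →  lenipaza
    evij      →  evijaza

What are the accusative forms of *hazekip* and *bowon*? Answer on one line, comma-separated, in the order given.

The pattern is nasality of the final consonant: -oj when the stem ends in a nasal (*varitpon*, *ubvijen*); -aza when the stem ends in a non-nasal consonant (*jugirez*, *lenip*, *evij*).
The final consonant of *hazekip* is /p/, which is non-nasal, so the suffix is -aza, giving *hazekipaza*.
*bowon* — final consonant /n/ (a nasal) → -oj → *bowonoj*.

hazekipaza, bowonoj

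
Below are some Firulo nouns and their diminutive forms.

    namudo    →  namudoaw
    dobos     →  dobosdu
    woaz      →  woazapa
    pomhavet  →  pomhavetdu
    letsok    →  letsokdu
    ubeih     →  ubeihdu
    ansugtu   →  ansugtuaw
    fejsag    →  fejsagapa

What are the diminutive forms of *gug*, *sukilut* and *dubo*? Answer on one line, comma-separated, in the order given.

The pattern is voicing of the final sound: -du when the stem ends in a voiceless consonant (*dobos*, *pomhavet*, *letsok*, *ubeih*); -apa when the stem ends in a voiced consonant (*woaz*, *fejsag*); -aw when the stem ends in a vowel (*namudo*, *ansugtu*).
*gug*: final sound = /g/, a voiced consonant → -apa → *gugapa*.
*sukilut* — final sound /t/ (a voiceless consonant) → -du → *sukilutdu*.
*dubo*: final sound = /o/, a vowel → -aw → *duboaw*.

gugapa, sukilutdu, duboaw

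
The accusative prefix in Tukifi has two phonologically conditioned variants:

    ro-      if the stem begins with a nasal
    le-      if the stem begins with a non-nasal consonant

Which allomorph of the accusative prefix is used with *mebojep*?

The first consonant of *mebojep* is /m/, which is a nasal, so the prefix is ro-.

ro-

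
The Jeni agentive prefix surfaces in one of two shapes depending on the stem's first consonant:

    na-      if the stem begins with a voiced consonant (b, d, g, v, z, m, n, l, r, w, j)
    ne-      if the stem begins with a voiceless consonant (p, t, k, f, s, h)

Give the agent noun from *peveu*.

The first consonant of *peveu* is /p/, which is voiceless, so the prefix is ne-, giving *nepeveu*.

nepeveu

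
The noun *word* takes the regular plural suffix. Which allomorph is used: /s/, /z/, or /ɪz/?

/z/

The stem *word* ends in a voiced non-sibilant sound.
The plural suffix surfaces as /ɪz/ after sibilants, /s/ after other voiceless consonants, and /z/ after other voiced sounds.
So the plural -s on *word* is pronounced /z/.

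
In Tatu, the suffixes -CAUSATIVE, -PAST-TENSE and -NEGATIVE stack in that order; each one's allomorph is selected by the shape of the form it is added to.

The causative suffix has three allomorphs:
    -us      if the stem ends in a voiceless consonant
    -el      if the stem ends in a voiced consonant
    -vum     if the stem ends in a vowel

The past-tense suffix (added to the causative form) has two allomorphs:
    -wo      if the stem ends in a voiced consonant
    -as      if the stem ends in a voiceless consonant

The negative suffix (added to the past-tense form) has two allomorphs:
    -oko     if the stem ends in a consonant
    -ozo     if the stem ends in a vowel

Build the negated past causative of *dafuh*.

The final sound of *dafuh* is /h/, which is a voiceless consonant, so the causative suffix is -us, giving *dafuhus*.
The causative form *dafuhus* — final consonant /s/ (voiceless) → -as → *dafuhusas*.
The past-tense form *dafuhusas* — final sound /s/ (a consonant) → -oko → *dafuhusasoko*.

dafuhusasoko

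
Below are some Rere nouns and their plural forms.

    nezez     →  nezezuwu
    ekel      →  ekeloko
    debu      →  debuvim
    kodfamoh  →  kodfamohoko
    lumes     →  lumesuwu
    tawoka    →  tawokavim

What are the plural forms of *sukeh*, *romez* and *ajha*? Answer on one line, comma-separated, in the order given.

Looking at the final sound of each stem: -uwu when the stem ends in a sibilant (*nezez*, *lumes*); -oko when the stem ends in a non-sibilant consonant (*ekel*, *kodfamoh*); -vim when the stem ends in a vowel (*debu*, *tawoka*).
Since the final sound of *sukeh* is /h/ (a non-sibilant consonant), it takes -oko, giving *sukehoko*.
Since the final sound of *romez* is /z/ (a sibilant), it takes -uwu, giving *romezuwu*.
*ajha*: final sound = /a/, a vowel → -vim → *ajhavim*.

sukehoko, romezuwu, ajhavim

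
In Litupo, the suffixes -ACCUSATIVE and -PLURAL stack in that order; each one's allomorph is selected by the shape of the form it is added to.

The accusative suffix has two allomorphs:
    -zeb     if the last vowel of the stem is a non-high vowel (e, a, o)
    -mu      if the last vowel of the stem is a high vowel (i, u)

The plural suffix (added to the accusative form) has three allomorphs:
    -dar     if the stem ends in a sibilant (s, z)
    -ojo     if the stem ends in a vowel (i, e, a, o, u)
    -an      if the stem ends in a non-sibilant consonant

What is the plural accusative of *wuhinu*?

The last vowel of *wuhinu* is /u/, which is a high vowel, so the accusative suffix is -mu, giving *wuhinumu*.
Since the final sound of the accusative form *wuhinumu* is /u/ (a vowel), it takes -ojo, giving *wuhinumuojo*.

wuhinumuojo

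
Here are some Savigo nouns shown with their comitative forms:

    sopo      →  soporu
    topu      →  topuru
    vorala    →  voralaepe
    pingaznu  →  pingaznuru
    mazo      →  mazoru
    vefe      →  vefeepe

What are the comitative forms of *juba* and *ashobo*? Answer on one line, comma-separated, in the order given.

The alternation tracks the last vowel of the stem — -ru when the last vowel of the stem is a rounded vowel (*sopo*, *topu*, *pingaznu*, *mazo*); -epe when the last vowel of the stem is an unrounded vowel (*vorala*, *vefe*).
The last vowel of *juba* is /a/, which is an unrounded vowel, so the suffix is -epe, giving *jubaepe*.
*ashobo*: last vowel = /o/, a rounded vowel → -ru → *ashoboru*.

jubaepe, ashoboru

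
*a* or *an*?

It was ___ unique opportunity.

The indefinite article is chosen by the initial *sound* of the following word, not its spelling.
*unique* begins with the sound /juː/ (u pronounced /juː/) — a consonant sound.
So the article is *a*: It was a unique opportunity.

a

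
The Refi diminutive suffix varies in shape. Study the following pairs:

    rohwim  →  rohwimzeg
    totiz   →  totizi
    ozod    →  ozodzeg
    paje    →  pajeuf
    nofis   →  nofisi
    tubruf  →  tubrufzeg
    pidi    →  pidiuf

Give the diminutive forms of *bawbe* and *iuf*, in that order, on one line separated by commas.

bawbeuf, iufzeg

The pattern is sibilance of the final sound: -i when the stem ends in a sibilant (*totiz*, *nofis*); -zeg when the stem ends in a non-sibilant consonant (*rohwim*, *ozod*, *tubruf*); -uf when the stem ends in a vowel (*paje*, *pidi*).
*bawbe*: final sound = /e/, a vowel → -uf → *bawbeuf*.
The final sound of *iuf* is /f/, which is a non-sibilant consonant, so the suffix is -zeg, giving *iufzeg*.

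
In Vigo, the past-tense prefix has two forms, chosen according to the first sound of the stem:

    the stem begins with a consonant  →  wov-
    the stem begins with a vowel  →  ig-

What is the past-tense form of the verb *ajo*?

*ajo*: first sound = /a/, a vowel → ig- → *igajo*.

igajo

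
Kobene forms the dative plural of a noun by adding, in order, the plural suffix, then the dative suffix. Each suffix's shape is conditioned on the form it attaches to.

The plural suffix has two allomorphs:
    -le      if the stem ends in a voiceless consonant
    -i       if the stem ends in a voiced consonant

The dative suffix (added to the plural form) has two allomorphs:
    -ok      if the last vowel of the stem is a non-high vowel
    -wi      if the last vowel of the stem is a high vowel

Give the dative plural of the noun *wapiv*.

wapiviwi

The final consonant of *wapiv* is /v/, which is voiced, so the plural suffix is -i, giving *wapivi*.
The last vowel of the plural form *wapivi* is /i/, which is a high vowel, so the dative suffix is -wi, giving *wapiviwi*.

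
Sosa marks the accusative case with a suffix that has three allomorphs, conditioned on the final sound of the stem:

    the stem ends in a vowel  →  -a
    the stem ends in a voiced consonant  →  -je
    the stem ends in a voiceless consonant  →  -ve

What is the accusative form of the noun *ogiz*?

*ogiz* — final sound /z/ (a voiced consonant) → -je → *ogizje*.

ogizje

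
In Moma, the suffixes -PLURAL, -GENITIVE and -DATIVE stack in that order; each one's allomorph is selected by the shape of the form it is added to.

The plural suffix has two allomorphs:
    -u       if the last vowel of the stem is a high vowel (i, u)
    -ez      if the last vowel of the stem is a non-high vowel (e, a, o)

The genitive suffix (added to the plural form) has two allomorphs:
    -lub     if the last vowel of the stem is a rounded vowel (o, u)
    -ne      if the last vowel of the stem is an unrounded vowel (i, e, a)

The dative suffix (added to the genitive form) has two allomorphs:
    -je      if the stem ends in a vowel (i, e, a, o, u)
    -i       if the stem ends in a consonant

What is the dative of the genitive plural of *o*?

oezneje

The last vowel of *o* is /o/, which is a non-high vowel, so the plural suffix is -ez, giving *oez*.
The plural form *oez*: last vowel = /e/, an unrounded vowel → -ne → *oezne*.
The genitive form *oezne* — final sound /e/ (a vowel) → -je → *oezneje*.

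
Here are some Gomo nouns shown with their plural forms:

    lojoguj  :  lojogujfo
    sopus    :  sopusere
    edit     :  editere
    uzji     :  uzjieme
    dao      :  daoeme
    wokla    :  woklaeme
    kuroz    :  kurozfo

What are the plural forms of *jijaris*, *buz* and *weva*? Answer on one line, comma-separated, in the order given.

jijarisere, buzfo, wevaeme

Looking at the final sound of each stem: -ere when the stem ends in a voiceless consonant (*sopus*, *edit*); -fo when the stem ends in a voiced consonant (*lojoguj*, *kuroz*); -eme when the stem ends in a vowel (*uzji*, *dao*, *wokla*).
The final sound of *jijaris* is /s/, which is a voiceless consonant, so the suffix is -ere, giving *jijarisere*.
The final sound of *buz* is /z/, which is a voiced consonant, so the suffix is -fo, giving *buzfo*.
Since the final sound of *weva* is /a/ (a vowel), it takes -eme, giving *wevaeme*.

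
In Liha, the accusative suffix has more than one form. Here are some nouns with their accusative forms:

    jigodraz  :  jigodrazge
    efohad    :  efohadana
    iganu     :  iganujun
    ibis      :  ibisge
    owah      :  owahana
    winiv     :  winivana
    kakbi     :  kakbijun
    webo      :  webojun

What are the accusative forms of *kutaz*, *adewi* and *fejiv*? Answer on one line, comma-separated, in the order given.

kutazge, adewijun, fejivana

The alternation tracks the final sound of the stem — -ge when the stem ends in a sibilant (*jigodraz*, *ibis*); -ana when the stem ends in a non-sibilant consonant (*efohad*, *owah*, *winiv*); -jun when the stem ends in a vowel (*iganu*, *kakbi*, *webo*).
The final sound of *kutaz* is /z/, which is a sibilant, so the suffix is -ge, giving *kutazge*.
Since the final sound of *adewi* is /i/ (a vowel), it takes -jun, giving *adewijun*.
Since the final sound of *fejiv* is /v/ (a non-sibilant consonant), it takes -ana, giving *fejivana*.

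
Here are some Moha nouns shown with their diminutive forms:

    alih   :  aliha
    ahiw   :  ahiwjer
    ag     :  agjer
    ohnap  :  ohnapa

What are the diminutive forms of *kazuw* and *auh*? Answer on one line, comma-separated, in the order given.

kazuwjer, auha

Looking at the final consonant of each stem: -a when the stem ends in a voiceless consonant (*alih*, *ohnap*); -jer when the stem ends in a voiced consonant (*ahiw*, *ag*).
Since the final consonant of *kazuw* is /w/ (voiced), it takes -jer, giving *kazuwjer*.
Since the final consonant of *auh* is /h/ (voiceless), it takes -a, giving *auha*.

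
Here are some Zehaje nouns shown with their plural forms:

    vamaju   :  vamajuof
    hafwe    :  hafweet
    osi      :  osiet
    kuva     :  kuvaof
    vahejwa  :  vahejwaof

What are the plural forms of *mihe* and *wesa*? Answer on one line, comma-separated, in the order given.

The pattern is front/back vowel harmony: -et when the last vowel of the stem is a front vowel (*hafwe*, *osi*); -of when the last vowel of the stem is a back vowel (*vamaju*, *kuva*, *vahejwa*).
*mihe* — last vowel /e/ (a front vowel) → -et → *miheet*.
The last vowel of *wesa* is /a/, which is a back vowel, so the suffix is -of, giving *wesaof*.

miheet, wesaof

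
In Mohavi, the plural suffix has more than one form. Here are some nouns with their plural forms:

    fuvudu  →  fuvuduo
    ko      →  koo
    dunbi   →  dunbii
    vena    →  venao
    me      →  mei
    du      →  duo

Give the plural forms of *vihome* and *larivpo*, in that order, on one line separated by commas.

The suffix is conditioned by the last vowel: -i when the last vowel of the stem is a front vowel (*dunbi*, *me*); -o when the last vowel of the stem is a back vowel (*fuvudu*, *ko*, *vena*, *du*).
The last vowel of *vihome* is /e/, which is a front vowel, so the suffix is -i, giving *vihomei*.
Since the last vowel of *larivpo* is /o/ (a back vowel), it takes -o, giving *larivpoo*.

vihomei, larivpoo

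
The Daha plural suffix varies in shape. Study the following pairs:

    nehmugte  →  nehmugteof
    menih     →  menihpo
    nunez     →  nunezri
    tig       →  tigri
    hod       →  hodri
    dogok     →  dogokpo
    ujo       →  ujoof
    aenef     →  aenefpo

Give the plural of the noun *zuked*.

The suffix is conditioned by the final sound: -po when the stem ends in a voiceless consonant (*menih*, *dogok*, *aenef*); -ri when the stem ends in a voiced consonant (*nunez*, *tig*, *hod*); -of when the stem ends in a vowel (*nehmugte*, *ujo*).
Since the final sound of *zuked* is /d/ (a voiced consonant), it takes -ri, giving *zukedri*.

zukedri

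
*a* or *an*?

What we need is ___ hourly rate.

The indefinite article is chosen by the initial *sound* of the following word, not its spelling.
*hourly* begins with the sound /aʊ/ (silent h) — a vowel sound.
So the article is *an*: What we need is an hourly rate.

an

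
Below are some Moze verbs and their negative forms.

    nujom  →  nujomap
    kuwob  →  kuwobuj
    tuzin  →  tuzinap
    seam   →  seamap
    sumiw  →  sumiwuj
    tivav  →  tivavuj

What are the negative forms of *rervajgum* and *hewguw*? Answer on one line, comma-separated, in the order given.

The pattern is nasality of the final consonant: -ap when the stem ends in a nasal (*nujom*, *tuzin*, *seam*); -uj when the stem ends in a non-nasal consonant (*kuwob*, *sumiw*, *tivav*).
*rervajgum*: final consonant = /m/, a nasal → -ap → *rervajgumap*.
*hewguw*: final consonant = /w/, non-nasal → -uj → *hewguwuj*.

rervajgumap, hewguwuj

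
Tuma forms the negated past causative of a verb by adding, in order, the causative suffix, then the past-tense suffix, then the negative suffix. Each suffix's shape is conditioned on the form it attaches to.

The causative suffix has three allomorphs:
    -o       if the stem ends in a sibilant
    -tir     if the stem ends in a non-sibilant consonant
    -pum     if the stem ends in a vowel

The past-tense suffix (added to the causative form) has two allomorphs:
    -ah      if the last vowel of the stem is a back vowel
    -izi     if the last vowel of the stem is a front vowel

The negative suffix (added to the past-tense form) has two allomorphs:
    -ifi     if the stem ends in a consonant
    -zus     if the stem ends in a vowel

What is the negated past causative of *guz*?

guzoahifi

*guz*: final sound = /z/, a sibilant → -o → *guzo*.
Since the last vowel of the causative form *guzo* is /o/ (a back vowel), it takes -ah, giving *guzoah*.
The final sound of the past-tense form *guzoah* is /h/, which is a consonant, so the negative suffix is -ifi, giving *guzoahifi*.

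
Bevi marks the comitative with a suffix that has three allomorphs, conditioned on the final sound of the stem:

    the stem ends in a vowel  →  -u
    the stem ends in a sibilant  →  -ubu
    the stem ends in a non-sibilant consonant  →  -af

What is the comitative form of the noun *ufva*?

*ufva*: final sound = /a/, a vowel → -u → *ufvau*.

ufvau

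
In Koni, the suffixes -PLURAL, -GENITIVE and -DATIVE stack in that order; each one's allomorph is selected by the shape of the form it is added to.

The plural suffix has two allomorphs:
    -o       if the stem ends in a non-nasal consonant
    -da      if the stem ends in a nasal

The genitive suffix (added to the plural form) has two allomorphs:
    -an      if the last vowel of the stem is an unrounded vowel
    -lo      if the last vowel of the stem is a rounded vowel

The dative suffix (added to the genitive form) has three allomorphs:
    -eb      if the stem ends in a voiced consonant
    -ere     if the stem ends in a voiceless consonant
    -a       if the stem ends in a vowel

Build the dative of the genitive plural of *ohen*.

Since the final consonant of *ohen* is /n/ (a nasal), it takes -da, giving *ohenda*.
The plural form *ohenda*: last vowel = /a/, an unrounded vowel → -an → *ohendaan*.
The genitive form *ohendaan* — final sound /n/ (a voiced consonant) → -eb → *ohendaaneb*.

ohendaaneb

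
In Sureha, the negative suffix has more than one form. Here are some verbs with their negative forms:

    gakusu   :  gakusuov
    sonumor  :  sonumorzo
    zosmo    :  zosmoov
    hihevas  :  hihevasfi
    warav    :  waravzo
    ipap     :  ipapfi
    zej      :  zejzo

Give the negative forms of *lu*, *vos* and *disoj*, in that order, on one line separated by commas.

Looking at the final sound of each stem: -fi when the stem ends in a voiceless consonant (*hihevas*, *ipap*); -zo when the stem ends in a voiced consonant (*sonumor*, *warav*, *zej*); -ov when the stem ends in a vowel (*gakusu*, *zosmo*).
Since the final sound of *lu* is /u/ (a vowel), it takes -ov, giving *luov*.
Since the final sound of *vos* is /s/ (a voiceless consonant), it takes -fi, giving *vosfi*.
*disoj*: final sound = /j/, a voiced consonant → -zo → *disojzo*.

luov, vosfi, disojzo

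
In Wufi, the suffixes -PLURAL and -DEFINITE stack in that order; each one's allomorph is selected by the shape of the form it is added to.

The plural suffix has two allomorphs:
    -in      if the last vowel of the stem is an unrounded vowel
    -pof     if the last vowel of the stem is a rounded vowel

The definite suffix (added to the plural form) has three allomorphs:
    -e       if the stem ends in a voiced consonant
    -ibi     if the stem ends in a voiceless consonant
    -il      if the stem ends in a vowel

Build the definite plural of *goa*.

goaine

*goa* — last vowel /a/ (an unrounded vowel) → -in → *goain*.
Since the final sound of the plural form *goain* is /n/ (a voiced consonant), it takes -e, giving *goaine*.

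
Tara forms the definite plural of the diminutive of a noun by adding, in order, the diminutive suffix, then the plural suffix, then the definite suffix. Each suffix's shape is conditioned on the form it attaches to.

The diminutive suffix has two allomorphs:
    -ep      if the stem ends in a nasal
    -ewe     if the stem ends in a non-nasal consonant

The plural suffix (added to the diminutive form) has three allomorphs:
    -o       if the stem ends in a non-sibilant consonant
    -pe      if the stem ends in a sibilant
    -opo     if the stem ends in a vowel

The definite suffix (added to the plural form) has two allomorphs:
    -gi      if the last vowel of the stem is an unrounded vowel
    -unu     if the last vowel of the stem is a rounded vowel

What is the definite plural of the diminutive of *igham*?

The final consonant of *igham* is /m/, which is a nasal, so the diminutive suffix is -ep, giving *ighamep*.
The final sound of the diminutive form *ighamep* is /p/, which is a non-sibilant consonant, so the plural suffix is -o, giving *ighamepo*.
The plural form *ighamepo* — last vowel /o/ (a rounded vowel) → -unu → *ighamepounu*.

ighamepounu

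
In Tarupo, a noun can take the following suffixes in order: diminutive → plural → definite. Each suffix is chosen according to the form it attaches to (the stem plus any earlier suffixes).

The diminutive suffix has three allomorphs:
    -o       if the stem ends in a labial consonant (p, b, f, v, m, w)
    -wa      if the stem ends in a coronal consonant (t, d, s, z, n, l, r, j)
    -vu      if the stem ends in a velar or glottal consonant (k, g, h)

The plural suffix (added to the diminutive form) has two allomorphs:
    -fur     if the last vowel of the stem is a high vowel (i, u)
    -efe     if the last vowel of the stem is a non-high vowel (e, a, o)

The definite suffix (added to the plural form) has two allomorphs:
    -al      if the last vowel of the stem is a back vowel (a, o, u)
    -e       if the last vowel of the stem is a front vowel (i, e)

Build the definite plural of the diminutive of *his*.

hiswaefee

*his* — final consonant /s/ (coronal) → -wa → *hiswa*.
The last vowel of the diminutive form *hiswa* is /a/, which is a non-high vowel, so the plural suffix is -efe, giving *hiswaefe*.
The plural form *hiswaefe* — last vowel /e/ (a front vowel) → -e → *hiswaefee*.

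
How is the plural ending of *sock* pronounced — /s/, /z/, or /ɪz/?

The stem *sock* ends in a voiceless non-sibilant consonant.
The plural suffix surfaces as /ɪz/ after sibilants, /s/ after other voiceless consonants, and /z/ after other voiced sounds.
So the plural -s on *sock* is pronounced /s/.

/s/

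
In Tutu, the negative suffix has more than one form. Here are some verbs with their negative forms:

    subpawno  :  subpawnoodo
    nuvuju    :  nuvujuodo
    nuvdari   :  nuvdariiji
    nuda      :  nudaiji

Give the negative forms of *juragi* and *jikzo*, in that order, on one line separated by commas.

Looking at the last vowel of each stem: -odo when the last vowel of the stem is a rounded vowel (*subpawno*, *nuvuju*); -iji when the last vowel of the stem is an unrounded vowel (*nuvdari*, *nuda*).
*juragi*: last vowel = /i/, an unrounded vowel → -iji → *juragiiji*.
*jikzo* — last vowel /o/ (a rounded vowel) → -odo → *jikzoodo*.

juragiiji, jikzoodo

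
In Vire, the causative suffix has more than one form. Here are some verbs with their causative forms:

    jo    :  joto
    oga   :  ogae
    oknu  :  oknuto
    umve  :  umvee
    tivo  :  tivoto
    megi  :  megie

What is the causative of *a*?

The alternation tracks the last vowel of the stem — -to when the last vowel of the stem is a rounded vowel (*jo*, *oknu*, *tivo*); -e when the last vowel of the stem is an unrounded vowel (*oga*, *umve*, *megi*).
*a* — last vowel /a/ (an unrounded vowel) → -e → *ae*.

ae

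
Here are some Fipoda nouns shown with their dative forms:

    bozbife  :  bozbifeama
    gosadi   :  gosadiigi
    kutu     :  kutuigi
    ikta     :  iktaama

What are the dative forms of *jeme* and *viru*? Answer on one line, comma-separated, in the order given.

jemeama, viruigi

The alternation tracks the last vowel of the stem — -igi when the last vowel of the stem is a high vowel (*gosadi*, *kutu*); -ama when the last vowel of the stem is a non-high vowel (*bozbife*, *ikta*).
*jeme*: last vowel = /e/, a non-high vowel → -ama → *jemeama*.
*viru*: last vowel = /u/, a high vowel → -igi → *viruigi*.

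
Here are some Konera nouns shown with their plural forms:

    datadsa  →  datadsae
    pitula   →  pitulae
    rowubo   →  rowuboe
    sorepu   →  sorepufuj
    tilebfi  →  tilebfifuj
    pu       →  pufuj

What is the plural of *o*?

oe

The pattern is height harmony: -fuj when the last vowel of the stem is a high vowel (*sorepu*, *tilebfi*, *pu*); -e when the last vowel of the stem is a non-high vowel (*datadsa*, *pitula*, *rowubo*).
*o*: last vowel = /o/, a non-high vowel → -e → *oe*.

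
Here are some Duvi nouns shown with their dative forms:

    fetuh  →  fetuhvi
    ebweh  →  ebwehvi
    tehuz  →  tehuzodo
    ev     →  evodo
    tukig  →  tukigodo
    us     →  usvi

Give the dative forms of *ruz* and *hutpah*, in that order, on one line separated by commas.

The alternation tracks the final consonant of the stem — -vi when the stem ends in a voiceless consonant (*fetuh*, *ebweh*, *us*); -odo when the stem ends in a voiced consonant (*tehuz*, *ev*, *tukig*).
*ruz* — final consonant /z/ (voiced) → -odo → *ruzodo*.
The final consonant of *hutpah* is /h/, which is voiceless, so the suffix is -vi, giving *hutpahvi*.

ruzodo, hutpahvi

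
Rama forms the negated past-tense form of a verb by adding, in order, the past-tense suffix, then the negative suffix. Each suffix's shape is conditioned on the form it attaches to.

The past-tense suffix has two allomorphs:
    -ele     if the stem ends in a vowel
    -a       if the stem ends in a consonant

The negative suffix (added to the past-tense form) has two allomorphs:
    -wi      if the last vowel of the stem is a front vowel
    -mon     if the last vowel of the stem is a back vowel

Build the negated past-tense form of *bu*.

buelewi

Since the final sound of *bu* is /u/ (a vowel), it takes -ele, giving *buele*.
The past-tense form *buele* — last vowel /e/ (a front vowel) → -wi → *buelewi*.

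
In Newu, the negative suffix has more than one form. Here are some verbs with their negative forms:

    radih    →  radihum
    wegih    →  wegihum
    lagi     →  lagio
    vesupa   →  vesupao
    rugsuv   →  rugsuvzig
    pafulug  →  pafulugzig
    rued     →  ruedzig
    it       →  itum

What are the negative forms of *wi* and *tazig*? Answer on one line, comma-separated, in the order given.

The alternation tracks the final sound of the stem — -um when the stem ends in a voiceless consonant (*radih*, *wegih*, *it*); -zig when the stem ends in a voiced consonant (*rugsuv*, *pafulug*, *rued*); -o when the stem ends in a vowel (*lagi*, *vesupa*).
Since the final sound of *wi* is /i/ (a vowel), it takes -o, giving *wio*.
*tazig*: final sound = /g/, a voiced consonant → -zig → *tazigzig*.

wio, tazigzig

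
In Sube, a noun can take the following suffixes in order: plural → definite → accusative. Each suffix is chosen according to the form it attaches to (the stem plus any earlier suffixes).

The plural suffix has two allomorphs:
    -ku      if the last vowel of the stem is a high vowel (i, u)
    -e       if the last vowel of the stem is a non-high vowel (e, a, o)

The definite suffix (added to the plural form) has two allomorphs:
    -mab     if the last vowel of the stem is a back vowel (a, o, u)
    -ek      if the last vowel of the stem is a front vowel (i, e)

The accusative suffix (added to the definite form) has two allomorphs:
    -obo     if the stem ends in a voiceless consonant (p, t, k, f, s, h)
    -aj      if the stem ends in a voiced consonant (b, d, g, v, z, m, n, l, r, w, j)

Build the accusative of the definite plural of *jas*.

*jas* — last vowel /a/ (a non-high vowel) → -e → *jase*.
Since the last vowel of the plural form *jase* is /e/ (a front vowel), it takes -ek, giving *jaseek*.
The definite form *jaseek* — final consonant /k/ (voiceless) → -obo → *jaseekobo*.

jaseekobo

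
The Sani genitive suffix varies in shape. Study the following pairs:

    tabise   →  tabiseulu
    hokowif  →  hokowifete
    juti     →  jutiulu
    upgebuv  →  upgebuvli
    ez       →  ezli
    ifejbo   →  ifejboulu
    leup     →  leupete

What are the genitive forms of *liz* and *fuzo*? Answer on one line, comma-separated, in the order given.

Looking at the final sound of each stem: -ete when the stem ends in a voiceless consonant (*hokowif*, *leup*); -li when the stem ends in a voiced consonant (*upgebuv*, *ez*); -ulu when the stem ends in a vowel (*tabise*, *juti*, *ifejbo*).
The final sound of *liz* is /z/, which is a voiced consonant, so the suffix is -li, giving *lizli*.
*fuzo*: final sound = /o/, a vowel → -ulu → *fuzoulu*.

lizli, fuzoulu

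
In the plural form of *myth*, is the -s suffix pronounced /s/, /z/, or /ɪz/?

/s/

The stem *myth* ends in a voiceless non-sibilant consonant.
The plural suffix surfaces as /ɪz/ after sibilants, /s/ after other voiceless consonants, and /z/ after other voiced sounds.
So the plural -s on *myth* is pronounced /s/.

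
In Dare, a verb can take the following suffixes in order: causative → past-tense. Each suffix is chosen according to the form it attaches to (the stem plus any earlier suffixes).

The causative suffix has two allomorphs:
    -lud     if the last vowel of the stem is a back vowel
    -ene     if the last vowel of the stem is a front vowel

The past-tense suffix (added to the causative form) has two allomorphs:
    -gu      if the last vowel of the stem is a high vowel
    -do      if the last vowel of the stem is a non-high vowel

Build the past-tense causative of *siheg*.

sihegenedo

*siheg*: last vowel = /e/, a front vowel → -ene → *sihegene*.
The causative form *sihegene*: last vowel = /e/, a non-high vowel → -do → *sihegenedo*.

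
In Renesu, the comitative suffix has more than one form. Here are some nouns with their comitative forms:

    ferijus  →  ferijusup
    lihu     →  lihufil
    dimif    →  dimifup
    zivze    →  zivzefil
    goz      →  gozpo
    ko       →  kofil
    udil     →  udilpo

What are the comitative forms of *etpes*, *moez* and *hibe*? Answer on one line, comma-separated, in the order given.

etpesup, moezpo, hibefil

The alternation tracks the final sound of the stem — -up when the stem ends in a voiceless consonant (*ferijus*, *dimif*); -po when the stem ends in a voiced consonant (*goz*, *udil*); -fil when the stem ends in a vowel (*lihu*, *zivze*, *ko*).
*etpes*: final sound = /s/, a voiceless consonant → -up → *etpesup*.
The final sound of *moez* is /z/, which is a voiced consonant, so the suffix is -po, giving *moezpo*.
Since the final sound of *hibe* is /e/ (a vowel), it takes -fil, giving *hibefil*.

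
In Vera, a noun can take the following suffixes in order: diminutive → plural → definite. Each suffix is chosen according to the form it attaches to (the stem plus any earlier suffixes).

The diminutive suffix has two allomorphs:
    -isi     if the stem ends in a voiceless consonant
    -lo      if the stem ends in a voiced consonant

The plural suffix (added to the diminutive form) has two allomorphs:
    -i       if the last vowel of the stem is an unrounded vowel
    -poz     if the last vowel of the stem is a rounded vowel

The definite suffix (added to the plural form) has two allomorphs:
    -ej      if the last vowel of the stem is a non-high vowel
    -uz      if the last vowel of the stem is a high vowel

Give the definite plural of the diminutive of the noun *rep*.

repisiiuz

*rep* — final consonant /p/ (voiceless) → -isi → *repisi*.
Since the last vowel of the diminutive form *repisi* is /i/ (an unrounded vowel), it takes -i, giving *repisii*.
The last vowel of the plural form *repisii* is /i/, which is a high vowel, so the definite suffix is -uz, giving *repisiiuz*.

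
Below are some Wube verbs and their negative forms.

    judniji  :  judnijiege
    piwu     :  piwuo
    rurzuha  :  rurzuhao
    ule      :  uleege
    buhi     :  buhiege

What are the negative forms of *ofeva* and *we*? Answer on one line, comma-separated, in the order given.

ofevao, weege

The pattern is front/back vowel harmony: -ege when the last vowel of the stem is a front vowel (*judniji*, *ule*, *buhi*); -o when the last vowel of the stem is a back vowel (*piwu*, *rurzuha*).
*ofeva*: last vowel = /a/, a back vowel → -o → *ofevao*.
*we*: last vowel = /e/, a front vowel → -ege → *weege*.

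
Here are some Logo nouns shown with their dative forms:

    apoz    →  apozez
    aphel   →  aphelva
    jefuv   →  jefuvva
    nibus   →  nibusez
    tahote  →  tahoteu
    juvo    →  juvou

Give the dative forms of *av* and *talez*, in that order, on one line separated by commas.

avva, talezez

Looking at the final sound of each stem: -ez when the stem ends in a sibilant (*apoz*, *nibus*); -va when the stem ends in a non-sibilant consonant (*aphel*, *jefuv*); -u when the stem ends in a vowel (*tahote*, *juvo*).
Since the final sound of *av* is /v/ (a non-sibilant consonant), it takes -va, giving *avva*.
Since the final sound of *talez* is /z/ (a sibilant), it takes -ez, giving *talezez*.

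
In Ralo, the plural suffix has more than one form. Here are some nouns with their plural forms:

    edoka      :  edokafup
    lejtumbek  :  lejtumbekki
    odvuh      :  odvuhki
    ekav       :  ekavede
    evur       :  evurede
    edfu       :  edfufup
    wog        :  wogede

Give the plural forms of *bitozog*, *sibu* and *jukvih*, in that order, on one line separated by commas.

bitozogede, sibufup, jukvihki

The pattern is voicing of the final sound: -ki when the stem ends in a voiceless consonant (*lejtumbek*, *odvuh*); -ede when the stem ends in a voiced consonant (*ekav*, *evur*, *wog*); -fup when the stem ends in a vowel (*edoka*, *edfu*).
The final sound of *bitozog* is /g/, which is a voiced consonant, so the suffix is -ede, giving *bitozogede*.
Since the final sound of *sibu* is /u/ (a vowel), it takes -fup, giving *sibufup*.
The final sound of *jukvih* is /h/, which is a voiceless consonant, so the suffix is -ki, giving *jukvihki*.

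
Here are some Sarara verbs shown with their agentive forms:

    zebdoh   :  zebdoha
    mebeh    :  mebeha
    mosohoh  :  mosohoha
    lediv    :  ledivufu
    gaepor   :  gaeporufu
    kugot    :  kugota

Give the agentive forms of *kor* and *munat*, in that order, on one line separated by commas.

Looking at the final consonant of each stem: -a when the stem ends in a voiceless consonant (*zebdoh*, *mebeh*, *mosohoh*, *kugot*); -ufu when the stem ends in a voiced consonant (*lediv*, *gaepor*).
*kor*: final consonant = /r/, voiced → -ufu → *korufu*.
Since the final consonant of *munat* is /t/ (voiceless), it takes -a, giving *munata*.

korufu, munata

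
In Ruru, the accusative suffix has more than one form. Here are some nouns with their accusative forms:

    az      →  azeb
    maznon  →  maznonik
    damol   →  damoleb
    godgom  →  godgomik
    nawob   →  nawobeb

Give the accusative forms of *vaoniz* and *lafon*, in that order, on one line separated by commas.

The alternation tracks the final consonant of the stem — -ik when the stem ends in a nasal (*maznon*, *godgom*); -eb when the stem ends in a non-nasal consonant (*az*, *damol*, *nawob*).
The final consonant of *vaoniz* is /z/, which is non-nasal, so the suffix is -eb, giving *vaonizeb*.
The final consonant of *lafon* is /n/, which is a nasal, so the suffix is -ik, giving *lafonik*.

vaonizeb, lafonik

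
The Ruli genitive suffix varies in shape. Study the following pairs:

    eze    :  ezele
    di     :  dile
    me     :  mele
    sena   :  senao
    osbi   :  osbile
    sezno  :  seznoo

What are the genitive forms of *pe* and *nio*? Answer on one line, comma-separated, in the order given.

pele, nioo

Looking at the last vowel of each stem: -le when the last vowel of the stem is a front vowel (*eze*, *di*, *me*, *osbi*); -o when the last vowel of the stem is a back vowel (*sena*, *sezno*).
The last vowel of *pe* is /e/, which is a front vowel, so the suffix is -le, giving *pele*.
The last vowel of *nio* is /o/, which is a back vowel, so the suffix is -o, giving *nioo*.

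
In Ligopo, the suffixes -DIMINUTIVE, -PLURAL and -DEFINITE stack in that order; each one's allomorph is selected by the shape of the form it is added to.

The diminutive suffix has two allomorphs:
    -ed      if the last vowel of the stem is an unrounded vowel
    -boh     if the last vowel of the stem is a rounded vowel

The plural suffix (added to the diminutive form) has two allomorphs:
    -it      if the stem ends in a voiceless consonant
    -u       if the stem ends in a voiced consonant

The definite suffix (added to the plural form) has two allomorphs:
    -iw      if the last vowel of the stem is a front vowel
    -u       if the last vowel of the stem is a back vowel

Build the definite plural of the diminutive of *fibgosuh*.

fibgosuhbohitiw

*fibgosuh* — last vowel /u/ (a rounded vowel) → -boh → *fibgosuhboh*.
The diminutive form *fibgosuhboh* — final consonant /h/ (voiceless) → -it → *fibgosuhbohit*.
Since the last vowel of the plural form *fibgosuhbohit* is /i/ (a front vowel), it takes -iw, giving *fibgosuhbohitiw*.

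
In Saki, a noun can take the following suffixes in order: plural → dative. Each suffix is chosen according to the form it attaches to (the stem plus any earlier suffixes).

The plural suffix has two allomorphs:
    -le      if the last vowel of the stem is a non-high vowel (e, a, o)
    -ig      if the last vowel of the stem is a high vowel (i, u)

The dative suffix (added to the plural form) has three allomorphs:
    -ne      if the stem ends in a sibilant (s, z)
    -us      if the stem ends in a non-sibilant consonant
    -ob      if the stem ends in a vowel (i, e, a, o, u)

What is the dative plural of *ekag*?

*ekag* — last vowel /a/ (a non-high vowel) → -le → *ekagle*.
The plural form *ekagle* — final sound /e/ (a vowel) → -ob → *ekagleob*.

ekagleob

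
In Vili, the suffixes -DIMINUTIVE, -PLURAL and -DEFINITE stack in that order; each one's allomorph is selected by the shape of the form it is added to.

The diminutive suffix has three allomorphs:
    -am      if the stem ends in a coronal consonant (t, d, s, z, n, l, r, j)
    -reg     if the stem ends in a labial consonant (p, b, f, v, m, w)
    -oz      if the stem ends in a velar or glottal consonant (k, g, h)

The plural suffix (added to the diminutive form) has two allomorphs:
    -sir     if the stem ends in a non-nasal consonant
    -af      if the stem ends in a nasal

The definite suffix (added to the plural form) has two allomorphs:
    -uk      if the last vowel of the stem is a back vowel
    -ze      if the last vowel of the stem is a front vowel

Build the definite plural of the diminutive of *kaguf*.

kagufregsirze

The final consonant of *kaguf* is /f/, which is labial, so the diminutive suffix is -reg, giving *kagufreg*.
The diminutive form *kagufreg* — final consonant /g/ (non-nasal) → -sir → *kagufregsir*.
The plural form *kagufregsir*: last vowel = /i/, a front vowel → -ze → *kagufregsirze*.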